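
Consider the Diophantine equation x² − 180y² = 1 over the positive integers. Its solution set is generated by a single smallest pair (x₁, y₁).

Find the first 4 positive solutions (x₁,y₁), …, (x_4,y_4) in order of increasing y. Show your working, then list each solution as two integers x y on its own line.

[13; 2,2,2,26] for √180; ℓ=4 ⇒ convergent index 3
k=0  a_k=13  p_k/q_k = 13/1
…
k=2  a_k=2  p_k/q_k = 67/5
k=3  a_k=2  p_k/q_k = 161/12
fundamental: x₁=161, y₁=12  (since 25921 − 180·144 = 1)
n=2: (161,12)∘(161,12) = (161·161+180·12·12, 161·12+12·161) = (51841,3864)
n=3: (51841,3864)∘(161,12) = (161·51841+180·12·3864, 161·3864+12·51841) = (16692641,1244196)
n=4: (16692641,1244196)∘(161,12) = (161·16692641+180·12·1244196, 161·1244196+12·16692641) = (5374978561,400627248)

161 12
51841 3864
16692641 1244196
5374978561 400627248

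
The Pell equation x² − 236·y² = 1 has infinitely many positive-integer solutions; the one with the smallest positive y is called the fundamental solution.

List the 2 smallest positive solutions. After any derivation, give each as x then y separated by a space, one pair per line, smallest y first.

561799 36570
631236232801 41089978860

[15; 2,1,3,5,1,6,1,5,3,1,2,30] for √236; ℓ=12 ⇒ convergent index 11
k=0  a_k=15  p_k/q_k = 15/1
k=1  a_k=2  p_k/q_k = 31/2
k=2  a_k=1  p_k/q_k = 46/3
…
k=4  a_k=5  p_k/q_k = 891/58
k=5  a_k=1  p_k/q_k = 1060/69
k=6  a_k=6  p_k/q_k = 7251/472
…
k=8  a_k=5  p_k/q_k = 48806/3177
k=9  a_k=3  p_k/q_k = 154729/10072
k=10  a_k=1  p_k/q_k = 203535/13249
k=11  a_k=2  p_k/q_k = 561799/36570
fundamental: x₁=561799, y₁=36570  (since 315618116401 − 236·1337364900 = 1)
(x_2, y_2) = (561799·561799 + 236·36570·36570, 561799·36570 + 36570·561799) = (631236232801, 41089978860)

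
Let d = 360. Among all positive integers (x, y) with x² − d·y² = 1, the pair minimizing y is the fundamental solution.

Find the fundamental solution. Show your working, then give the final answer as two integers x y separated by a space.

d=360: √d = [18; 1,36] (ℓ=2, even), read p_1/q_1
step 0: (18, 1)  from 18·(1,0) + (0,1)
step 1: (19, 1)  from 1·(18,1) + (1,0)
fundamental: x₁=19, y₁=1  (since 361 − 360·1 = 1)

19 1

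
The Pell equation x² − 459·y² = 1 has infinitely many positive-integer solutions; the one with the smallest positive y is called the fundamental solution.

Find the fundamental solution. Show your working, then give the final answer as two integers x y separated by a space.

√459 → a₀=21, period (2,2,1,4,21,4,1,2,2,42); ℓ=10 even so k=9
k=0  a_k=21  p_k/q_k = 21/1
…
k=2  a_k=2  p_k/q_k = 107/5
k=3  a_k=1  p_k/q_k = 150/7
…
k=5  a_k=21  p_k/q_k = 14997/700
…
k=7  a_k=1  p_k/q_k = 75692/3533
k=8  a_k=2  p_k/q_k = 212079/9899
k=9  a_k=2  p_k/q_k = 499850/23331
fundamental: x₁=499850, y₁=23331  (since 249850022500 − 459·544335561 = 1)

499850 23331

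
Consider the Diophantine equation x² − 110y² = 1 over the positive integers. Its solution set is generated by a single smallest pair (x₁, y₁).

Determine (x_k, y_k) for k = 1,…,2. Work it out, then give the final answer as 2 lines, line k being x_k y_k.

[10; 2,20] for √110; ℓ=2 ⇒ convergent index 1
a_0=10:  p_0=10·1+0=10,  q_0=10·0+1=1
a_1=2:  p_1=2·10+1=21,  q_1=2·1+0=2
fundamental: x₁=21, y₁=2  (since 441 − 110·4 = 1)
(x_2, y_2) = (21·21 + 110·2·2, 21·2 + 2·21) = (881, 84)

21 2
881 84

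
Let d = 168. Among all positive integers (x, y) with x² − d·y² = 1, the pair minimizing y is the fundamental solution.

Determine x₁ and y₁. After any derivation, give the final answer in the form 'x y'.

13 1

√168 → a₀=12, period (1,24); ℓ=2 even so k=1
a_0=12:  p_0=12·1+0=12,  q_0=12·0+1=1
a_1=1:  p_1=1·12+1=13,  q_1=1·1+0=1
→ (13, 1).  Check: 13²=169, 168·1²=168, difference 1.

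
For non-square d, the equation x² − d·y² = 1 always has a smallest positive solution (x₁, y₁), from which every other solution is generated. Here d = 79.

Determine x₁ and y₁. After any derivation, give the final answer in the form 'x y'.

√79 → a₀=8, period (1,7,1,16); ℓ=4 even so k=3
i=0: a=8 ⇒ p=8, q=1
…
i=2: a=7 ⇒ p=71, q=8
i=3: a=1 ⇒ p=80, q=9
(x₁, y₁) = (80, 9);  80² − 79·9² = 1 ✓

80 9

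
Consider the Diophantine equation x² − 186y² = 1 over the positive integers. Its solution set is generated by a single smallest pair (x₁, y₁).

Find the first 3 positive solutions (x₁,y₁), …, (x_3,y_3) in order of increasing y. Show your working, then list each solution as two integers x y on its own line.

[13; 1,1,1,3,4,3,1,1,1,26] for √186; ℓ=10 ⇒ convergent index 9
k=0  a_k=13  p_k/q_k = 13/1
…
k=4  a_k=3  p_k/q_k = 150/11
…
k=8  a_k=1  p_k/q_k = 4787/351
k=9  a_k=1  p_k/q_k = 7501/550
→ (7501, 550).  Check: 7501²=56265001, 186·550²=56265000, difference 1.
(x_2, y_2) = (7501·7501 + 186·550·550, 7501·550 + 550·7501) = (112530001, 8251100)
(x_3, y_3) = (7501·112530001 + 186·550·8251100, 7501·8251100 + 550·112530001) = (1688175067501, 123783001650)

7501 550
112530001 8251100
1688175067501 123783001650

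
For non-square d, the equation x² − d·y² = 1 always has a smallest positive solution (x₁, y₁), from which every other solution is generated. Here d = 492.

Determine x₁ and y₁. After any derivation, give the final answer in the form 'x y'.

[22; 5,1,1,10,1,1,5,44] for √492; ℓ=8 ⇒ convergent index 7
step 0: (22, 1)  from 22·(1,0) + (0,1)
…
step 2: (133, 6)  from 1·(111,5) + (22,1)
step 3: (244, 11)  from 1·(133,6) + (111,5)
…
step 6: (5390, 243)  from 1·(2817,127) + (2573,116)
step 7: (29767, 1342)  from 5·(5390,243) + (2817,127)
fundamental: x₁=29767, y₁=1342  (since 886074289 − 492·1800964 = 1)

29767 1342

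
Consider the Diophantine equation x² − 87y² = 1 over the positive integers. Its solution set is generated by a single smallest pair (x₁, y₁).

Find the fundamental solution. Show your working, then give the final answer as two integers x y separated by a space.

28 3

√87 = [9; 3,18, …], period ℓ=2 (even) → k=1
a_0=9:  p_0=9·1+0=9,  q_0=9·0+1=1
a_1=3:  p_1=3·9+1=28,  q_1=3·1+0=3
→ (28, 3).  Check: 28²=784, 87·3²=783, difference 1.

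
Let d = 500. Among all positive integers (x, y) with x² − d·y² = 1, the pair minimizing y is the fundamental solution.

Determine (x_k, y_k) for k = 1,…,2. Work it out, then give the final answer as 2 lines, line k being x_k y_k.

√500 = [22; 2,1,3,2,1,…,1,2,44, …], period ℓ=14 (even) → k=13
step 0: (22, 1)  from 22·(1,0) + (0,1)
…
step 3: (246, 11)  from 3·(67,3) + (45,2)
…
step 6: (1364, 61)  from 1·(805,36) + (559,25)
…
step 12: (335522, 15005)  from 1·(259205,11592) + (76317,3413)
step 13: (930249, 41602)  from 2·(335522,15005) + (259205,11592)
fundamental: x₁=930249, y₁=41602  (since 865363202001 − 500·1730726404 = 1)
n=2: (930249,41602)∘(930249,41602) = (930249·930249+500·41602·41602, 930249·41602+41602·930249) = (1730726404001,77400437796)

930249 41602
1730726404001 77400437796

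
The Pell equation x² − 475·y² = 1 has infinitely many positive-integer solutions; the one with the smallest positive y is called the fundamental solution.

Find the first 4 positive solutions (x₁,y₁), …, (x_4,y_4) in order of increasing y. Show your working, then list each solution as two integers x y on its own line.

57799 2652
6681448801 306565896
772362118440199 35438404443156
89283516160768675201 4096608676513381392

d=475: √d = [21; 1,3,1,6,2,6,1,3,1,42] (ℓ=10, even), read p_9/q_9
k=0  a_k=21  p_k/q_k = 21/1
k=1  a_k=1  p_k/q_k = 22/1
k=2  a_k=3  p_k/q_k = 87/4
…
k=4  a_k=6  p_k/q_k = 741/34
k=5  a_k=2  p_k/q_k = 1591/73
k=6  a_k=6  p_k/q_k = 10287/472
k=7  a_k=1  p_k/q_k = 11878/545
k=8  a_k=3  p_k/q_k = 45921/2107
k=9  a_k=1  p_k/q_k = 57799/2652
fundamental: x₁=57799, y₁=2652  (since 3340724401 − 475·7033104 = 1)
n=2: (57799,2652)∘(57799,2652) = (57799·57799+475·2652·2652, 57799·2652+2652·57799) = (6681448801,306565896)
n=3: (6681448801,306565896)∘(57799,2652) = (57799·6681448801+475·2652·306565896, 57799·306565896+2652·6681448801) = (772362118440199,35438404443156)
n=4: (772362118440199,35438404443156)∘(57799,2652) = (57799·772362118440199+475·2652·35438404443156, 57799·35438404443156+2652·772362118440199) = (89283516160768675201,4096608676513381392)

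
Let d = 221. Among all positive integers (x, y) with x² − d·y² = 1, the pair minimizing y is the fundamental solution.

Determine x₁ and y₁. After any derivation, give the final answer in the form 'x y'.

1665 112

√221 = [14; 1,6,2,6,1,28, …], period ℓ=6 (even) → k=5
i=0: a=14 ⇒ p=14, q=1
i=1: a=1 ⇒ p=15, q=1
i=2: a=6 ⇒ p=104, q=7
…
i=4: a=6 ⇒ p=1442, q=97
i=5: a=1 ⇒ p=1665, q=112
fundamental: x₁=1665, y₁=112  (since 2772225 − 221·12544 = 1)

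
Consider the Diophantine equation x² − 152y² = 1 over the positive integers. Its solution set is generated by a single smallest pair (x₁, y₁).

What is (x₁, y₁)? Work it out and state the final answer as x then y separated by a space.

37 3

√152 → a₀=12, period (3,24); ℓ=2 even so k=1
a_0=12:  p_0=12·1+0=12,  q_0=12·0+1=1
a_1=3:  p_1=3·12+1=37,  q_1=3·1+0=3
fundamental: x₁=37, y₁=3  (since 1369 − 152·9 = 1)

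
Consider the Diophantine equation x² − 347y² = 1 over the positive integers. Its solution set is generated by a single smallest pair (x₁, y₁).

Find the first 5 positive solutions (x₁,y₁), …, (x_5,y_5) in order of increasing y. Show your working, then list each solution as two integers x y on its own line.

641602 34443
823306252807 44197395372
1056469876826312026 56714274530897445
1355666371822207590758497 72775983935101527618408
1739596510986687599414840072362 93386433689401306371520721787

√347 = [18; 1,1,1,2,4,…,1,1,36, …], period ℓ=14 (even) → k=13
i=0: a=18 ⇒ p=18, q=1
…
i=4: a=2 ⇒ p=149, q=8
…
i=7: a=17 ⇒ p=14269, q=766
i=8: a=1 ⇒ p=15070, q=809
i=9: a=4 ⇒ p=74549, q=4002
…
i=12: a=1 ⇒ p=402885, q=21628
i=13: a=1 ⇒ p=641602, q=34443
(x₁, y₁) = (641602, 34443);  641602² − 347·34443² = 1 ✓
(641602+34443√347)^2 = 823306252807 + 44197395372√347
(641602+34443√347)^3 = 1056469876826312026 + 56714274530897445√347
(641602+34443√347)^4 = 1355666371822207590758497 + 72775983935101527618408√347
(641602+34443√347)^5 = 1739596510986687599414840072362 + 93386433689401306371520721787√347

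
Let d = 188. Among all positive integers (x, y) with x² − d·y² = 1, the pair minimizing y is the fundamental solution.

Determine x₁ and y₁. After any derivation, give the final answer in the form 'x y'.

4607 336

[13; 1,2,2,6,2,2,1,26] for √188; ℓ=8 ⇒ convergent index 7
step 0: (13, 1)  from 13·(1,0) + (0,1)
…
step 4: (617, 45)  from 6·(96,7) + (41,3)
step 5: (1330, 97)  from 2·(617,45) + (96,7)
step 6: (3277, 239)  from 2·(1330,97) + (617,45)
step 7: (4607, 336)  from 1·(3277,239) + (1330,97)
fundamental: x₁=4607, y₁=336  (since 21224449 − 188·112896 = 1)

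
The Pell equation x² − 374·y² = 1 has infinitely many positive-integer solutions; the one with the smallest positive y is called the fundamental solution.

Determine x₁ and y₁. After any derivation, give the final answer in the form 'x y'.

3365 174

√374 = [19; 2,1,18,1,2,38, …], period ℓ=6 (even) → k=5
k=0  a_k=19  p_k/q_k = 19/1
k=1  a_k=2  p_k/q_k = 39/2
k=2  a_k=1  p_k/q_k = 58/3
…
k=4  a_k=1  p_k/q_k = 1141/59
k=5  a_k=2  p_k/q_k = 3365/174
fundamental: x₁=3365, y₁=174  (since 11323225 − 374·30276 = 1)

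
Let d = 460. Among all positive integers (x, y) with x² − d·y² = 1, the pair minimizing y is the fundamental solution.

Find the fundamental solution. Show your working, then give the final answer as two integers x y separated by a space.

√460 = [21; 2,4,3,1,2,10,2,1,3,4,2,42, …], period ℓ=12 (even) → k=11
a_0=21:  p_0=21·1+0=21,  q_0=21·0+1=1
a_1=2:  p_1=2·21+1=43,  q_1=2·1+0=2
a_2=4:  p_2=4·43+21=193,  q_2=4·2+1=9
a_3=3:  p_3=3·193+43=622,  q_3=3·9+2=29
a_4=1:  p_4=1·622+193=815,  q_4=1·29+9=38
a_5=2:  p_5=2·815+622=2252,  q_5=2·38+29=105
a_6=10:  p_6=10·2252+815=23335,  q_6=10·105+38=1088
a_7=2:  p_7=2·23335+2252=48922,  q_7=2·1088+105=2281
a_8=1:  p_8=1·48922+23335=72257,  q_8=1·2281+1088=3369
a_9=3:  p_9=3·72257+48922=265693,  q_9=3·3369+2281=12388
a_10=4:  p_10=4·265693+72257=1135029,  q_10=4·12388+3369=52921
a_11=2:  p_11=2·1135029+265693=2535751,  q_11=2·52921+12388=118230
→ (2535751, 118230).  Check: 2535751²=6430033134001, 460·118230²=6430033134000, difference 1.

2535751 118230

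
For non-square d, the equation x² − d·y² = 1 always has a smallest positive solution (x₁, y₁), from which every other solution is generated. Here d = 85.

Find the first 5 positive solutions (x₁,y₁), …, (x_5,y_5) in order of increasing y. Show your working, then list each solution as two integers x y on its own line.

d=85: √d = [9; 4,1,1,4,18] (ℓ=5, odd), read p_9/q_9
i=0: a=9 ⇒ p=9, q=1
i=1: a=4 ⇒ p=37, q=4
i=2: a=1 ⇒ p=46, q=5
i=3: a=1 ⇒ p=83, q=9
…
i=5: a=18 ⇒ p=6887, q=747
…
i=8: a=1 ⇒ p=62739, q=6805
i=9: a=4 ⇒ p=285769, q=30996
(x₁, y₁) = (285769, 30996);  285769² − 85·30996² = 1 ✓
(285769+30996√85)^2 = 163327842721 + 17715391848√85
(285769+30996√85)^3 = 93348068572789129 + 10125019625991228√85
(285769+30996√85)^4 = 53351968415791425367681 + 5786833466982059076816√85
(285769+30996√85)^5 = 30492677324331251603220874249 + 3307395226041867061019271780√85

285769 30996
163327842721 17715391848
93348068572789129 10125019625991228
53351968415791425367681 5786833466982059076816
30492677324331251603220874249 3307395226041867061019271780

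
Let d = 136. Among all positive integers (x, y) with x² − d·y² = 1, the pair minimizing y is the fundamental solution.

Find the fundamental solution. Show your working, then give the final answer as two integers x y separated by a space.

35 3

√136 → a₀=11, period (1,1,1,22); ℓ=4 even so k=3
k=0  a_k=11  p_k/q_k = 11/1
k=1  a_k=1  p_k/q_k = 12/1
k=2  a_k=1  p_k/q_k = 23/2
k=3  a_k=1  p_k/q_k = 35/3
→ (35, 3).  Check: 35²=1225, 136·3²=1224, difference 1.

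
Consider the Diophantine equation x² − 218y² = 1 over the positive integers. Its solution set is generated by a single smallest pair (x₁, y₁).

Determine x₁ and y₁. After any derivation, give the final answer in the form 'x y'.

[14; 1,3,3,1,28] for √218; ℓ=5 ⇒ convergent index 9
a_0=14:  p_0=14·1+0=14,  q_0=14·0+1=1
…
a_2=3:  p_2=3·15+14=59,  q_2=3·1+1=4
a_3=3:  p_3=3·59+15=192,  q_3=3·4+1=13
a_4=1:  p_4=1·192+59=251,  q_4=1·13+4=17
a_5=28:  p_5=28·251+192=7220,  q_5=28·17+13=489
…
a_7=3:  p_7=3·7471+7220=29633,  q_7=3·506+489=2007
a_8=3:  p_8=3·29633+7471=96370,  q_8=3·2007+506=6527
a_9=1:  p_9=1·96370+29633=126003,  q_9=1·6527+2007=8534
(x₁, y₁) = (126003, 8534);  126003² − 218·8534² = 1 ✓

126003 8534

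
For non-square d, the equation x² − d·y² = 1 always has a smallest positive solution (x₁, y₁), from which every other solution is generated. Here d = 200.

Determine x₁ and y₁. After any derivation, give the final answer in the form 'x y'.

99 7

√200 = [14; 7,28, …], period ℓ=2 (even) → k=1
a_0=14:  p_0=14·1+0=14,  q_0=14·0+1=1
a_1=7:  p_1=7·14+1=99,  q_1=7·1+0=7
fundamental: x₁=99, y₁=7  (since 9801 − 200·49 = 1)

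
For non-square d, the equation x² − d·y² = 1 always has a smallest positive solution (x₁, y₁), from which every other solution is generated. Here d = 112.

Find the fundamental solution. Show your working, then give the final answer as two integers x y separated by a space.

[10; 1,1,2,1,1,20] for √112; ℓ=6 ⇒ convergent index 5
a_0=10:  p_0=10·1+0=10,  q_0=10·0+1=1
a_1=1:  p_1=1·10+1=11,  q_1=1·1+0=1
…
a_4=1:  p_4=1·53+21=74,  q_4=1·5+2=7
a_5=1:  p_5=1·74+53=127,  q_5=1·7+5=12
fundamental: x₁=127, y₁=12  (since 16129 − 112·144 = 1)

127 12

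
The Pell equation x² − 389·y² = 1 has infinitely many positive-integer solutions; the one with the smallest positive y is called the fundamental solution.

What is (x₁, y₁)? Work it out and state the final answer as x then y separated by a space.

√389 = [19; 1,2,1,1,1,1,2,1,38, …], period ℓ=9 (odd) → k=17
step 0: (19, 1)  from 19·(1,0) + (0,1)
step 1: (20, 1)  from 1·(19,1) + (1,0)
step 2: (59, 3)  from 2·(20,1) + (19,1)
…
step 5: (217, 11)  from 1·(138,7) + (79,4)
…
step 8: (1282, 65)  from 1·(927,47) + (355,18)
…
step 16: (2376809, 120509)  from 2·(910240,46151) + (556329,28207)
step 17: (3287049, 166660)  from 1·(2376809,120509) + (910240,46151)
(x₁, y₁) = (3287049, 166660);  3287049² − 389·166660² = 1 ✓

3287049 166660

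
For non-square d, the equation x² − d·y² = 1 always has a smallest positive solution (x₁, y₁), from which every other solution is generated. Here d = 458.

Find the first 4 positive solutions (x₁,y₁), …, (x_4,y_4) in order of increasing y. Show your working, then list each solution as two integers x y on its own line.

22899 1070
1048728401 49003860
48029663286099 2244278779210
2199662518128033601 102783479481255720

√458 = [21; 2,2,42, …], period ℓ=3 (odd) → k=5
i=0: a=21 ⇒ p=21, q=1
i=1: a=2 ⇒ p=43, q=2
…
i=3: a=42 ⇒ p=4537, q=212
i=4: a=2 ⇒ p=9181, q=429
i=5: a=2 ⇒ p=22899, q=1070
(x₁, y₁) = (22899, 1070);  22899² − 458·1070² = 1 ✓
n=2: (22899,1070)∘(22899,1070) = (22899·22899+458·1070·1070, 22899·1070+1070·22899) = (1048728401,49003860)
n=3: (1048728401,49003860)∘(22899,1070) = (22899·1048728401+458·1070·49003860, 22899·49003860+1070·1048728401) = (48029663286099,2244278779210)
n=4: (48029663286099,2244278779210)∘(22899,1070) = (22899·48029663286099+458·1070·2244278779210, 22899·2244278779210+1070·48029663286099) = (2199662518128033601,102783479481255720)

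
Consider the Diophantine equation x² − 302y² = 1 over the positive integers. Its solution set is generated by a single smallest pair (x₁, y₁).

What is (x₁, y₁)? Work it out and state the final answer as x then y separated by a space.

4276623 246092

d=302: √d = [17; 2,1,1,1,4,…,1,2,34] (ℓ=16, even), read p_15/q_15
a_0=17:  p_0=17·1+0=17,  q_0=17·0+1=1
a_1=2:  p_1=2·17+1=35,  q_1=2·1+0=2
…
a_3=1:  p_3=1·52+35=87,  q_3=1·3+2=5
…
a_6=2:  p_6=2·643+139=1425,  q_6=2·37+8=82
a_7=1:  p_7=1·1425+643=2068,  q_7=1·82+37=119
a_8=16:  p_8=16·2068+1425=34513,  q_8=16·119+82=1986
a_9=1:  p_9=1·34513+2068=36581,  q_9=1·1986+119=2105
…
a_14=1:  p_14=1·1042237+574956=1617193,  q_14=1·59974+33085=93059
a_15=2:  p_15=2·1617193+1042237=4276623,  q_15=2·93059+59974=246092
(x₁, y₁) = (4276623, 246092);  4276623² − 302·246092² = 1 ✓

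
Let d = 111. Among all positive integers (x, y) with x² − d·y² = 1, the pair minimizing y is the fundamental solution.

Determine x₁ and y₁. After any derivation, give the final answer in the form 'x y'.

295 28

√111 = [10; 1,1,6,1,1,20, …], period ℓ=6 (even) → k=5
a_0=10:  p_0=10·1+0=10,  q_0=10·0+1=1
…
a_4=1:  p_4=1·137+21=158,  q_4=1·13+2=15
a_5=1:  p_5=1·158+137=295,  q_5=1·15+13=28
fundamental: x₁=295, y₁=28  (since 87025 − 111·784 = 1)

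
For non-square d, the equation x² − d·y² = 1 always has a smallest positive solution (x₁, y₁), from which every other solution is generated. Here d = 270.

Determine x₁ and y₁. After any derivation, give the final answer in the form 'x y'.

5291 322

d=270: √d = [16; 2,3,6,3,2,32] (ℓ=6, even), read p_5/q_5
k=0  a_k=16  p_k/q_k = 16/1
k=1  a_k=2  p_k/q_k = 33/2
k=2  a_k=3  p_k/q_k = 115/7
k=3  a_k=6  p_k/q_k = 723/44
k=4  a_k=3  p_k/q_k = 2284/139
k=5  a_k=2  p_k/q_k = 5291/322
fundamental: x₁=5291, y₁=322  (since 27994681 − 270·103684 = 1)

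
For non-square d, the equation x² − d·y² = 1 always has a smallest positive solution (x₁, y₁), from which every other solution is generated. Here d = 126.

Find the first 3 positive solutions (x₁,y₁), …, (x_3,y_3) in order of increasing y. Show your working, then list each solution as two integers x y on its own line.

√126 = [11; 4,2,4,22, …], period ℓ=4 (even) → k=3
k=0  a_k=11  p_k/q_k = 11/1
…
k=2  a_k=2  p_k/q_k = 101/9
k=3  a_k=4  p_k/q_k = 449/40
fundamental: x₁=449, y₁=40  (since 201601 − 126·1600 = 1)
k=2:  x_2 = 449·449+126·40·40 = 403201,  y_2 = 449·40+40·449 = 35920
k=3:  x_3 = 449·403201+126·40·35920 = 362074049,  y_3 = 449·35920+40·403201 = 32256120

449 40
403201 35920
362074049 32256120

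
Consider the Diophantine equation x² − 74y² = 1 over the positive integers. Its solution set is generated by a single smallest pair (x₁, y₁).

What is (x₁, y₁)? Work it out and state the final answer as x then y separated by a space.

3699 430

√74 → a₀=8, period (1,1,1,1,16); ℓ=5 odd so k=9
a_0=8:  p_0=8·1+0=8,  q_0=8·0+1=1
a_1=1:  p_1=1·8+1=9,  q_1=1·1+0=1
a_2=1:  p_2=1·9+8=17,  q_2=1·1+1=2
a_3=1:  p_3=1·17+9=26,  q_3=1·2+1=3
a_4=1:  p_4=1·26+17=43,  q_4=1·3+2=5
a_5=16:  p_5=16·43+26=714,  q_5=16·5+3=83
a_6=1:  p_6=1·714+43=757,  q_6=1·83+5=88
…
a_8=1:  p_8=1·1471+757=2228,  q_8=1·171+88=259
a_9=1:  p_9=1·2228+1471=3699,  q_9=1·259+171=430
→ (3699, 430).  Check: 3699²=13682601, 74·430²=13682600, difference 1.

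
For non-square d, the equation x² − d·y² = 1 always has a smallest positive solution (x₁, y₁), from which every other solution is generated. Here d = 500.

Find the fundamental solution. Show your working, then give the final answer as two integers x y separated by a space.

[22; 2,1,3,2,1,…,1,2,44] for √500; ℓ=14 ⇒ convergent index 13
step 0: (22, 1)  from 22·(1,0) + (0,1)
step 1: (45, 2)  from 2·(22,1) + (1,0)
step 2: (67, 3)  from 1·(45,2) + (22,1)
step 3: (246, 11)  from 3·(67,3) + (45,2)
step 4: (559, 25)  from 2·(246,11) + (67,3)
step 5: (805, 36)  from 1·(559,25) + (246,11)
step 6: (1364, 61)  from 1·(805,36) + (559,25)
…
step 8: (15809, 707)  from 1·(14445,646) + (1364,61)
step 9: (30254, 1353)  from 1·(15809,707) + (14445,646)
step 10: (76317, 3413)  from 2·(30254,1353) + (15809,707)
step 11: (259205, 11592)  from 3·(76317,3413) + (30254,1353)
step 12: (335522, 15005)  from 1·(259205,11592) + (76317,3413)
step 13: (930249, 41602)  from 2·(335522,15005) + (259205,11592)
→ (930249, 41602).  Check: 930249²=865363202001, 500·41602²=865363202000, difference 1.

930249 41602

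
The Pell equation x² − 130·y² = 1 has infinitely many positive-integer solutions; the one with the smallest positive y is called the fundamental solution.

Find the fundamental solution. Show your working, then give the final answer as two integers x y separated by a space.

6499 570

√130 → a₀=11, period (2,2,22); ℓ=3 odd so k=5
k=0  a_k=11  p_k/q_k = 11/1
k=1  a_k=2  p_k/q_k = 23/2
k=2  a_k=2  p_k/q_k = 57/5
k=3  a_k=22  p_k/q_k = 1277/112
k=4  a_k=2  p_k/q_k = 2611/229
k=5  a_k=2  p_k/q_k = 6499/570
→ (6499, 570).  Check: 6499²=42237001, 130·570²=42237000, difference 1.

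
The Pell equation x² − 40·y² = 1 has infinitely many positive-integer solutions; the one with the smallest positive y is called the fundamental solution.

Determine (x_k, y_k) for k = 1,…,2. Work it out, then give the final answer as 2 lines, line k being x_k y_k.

d=40: √d = [6; 3,12] (ℓ=2, even), read p_1/q_1
step 0: (6, 1)  from 6·(1,0) + (0,1)
step 1: (19, 3)  from 3·(6,1) + (1,0)
→ (19, 3).  Check: 19²=361, 40·3²=360, difference 1.
(19+3√40)^2 = 721 + 114√40

19 3
721 114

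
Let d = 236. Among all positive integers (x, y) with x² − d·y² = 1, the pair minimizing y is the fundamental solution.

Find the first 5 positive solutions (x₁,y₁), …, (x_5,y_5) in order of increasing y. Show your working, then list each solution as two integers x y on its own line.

√236 → a₀=15, period (2,1,3,5,1,6,1,5,3,1,2,30); ℓ=12 even so k=11
i=0: a=15 ⇒ p=15, q=1
…
i=10: a=1 ⇒ p=203535, q=13249
i=11: a=2 ⇒ p=561799, q=36570
fundamental: x₁=561799, y₁=36570  (since 315618116401 − 236·1337364900 = 1)
(x_2, y_2) = (561799·561799 + 236·36570·36570, 561799·36570 + 36570·561799) = (631236232801, 41089978860)
(x_3, y_3) = (561799·631236232801 + 236·36570·41089978860, 561799·41089978860 + 36570·631236232801) = (709255768702176199, 46168618067101710)
(x_4, y_4) = (561799·709255768702176199 + 236·36570·46168618067101710, 561799·46168618067101710 + 36570·709255768702176199) = (796918363201596536611201, 51874966922918257173720)
(x_5, y_5) = (561799·796918363201596536611201 + 236·36570·51874966922918257173720, 561799·51874966922918257173720 + 36570·796918363201596536611201) = (895415879055878209574570044999, 58286609084610939305810342850)

561799 36570
631236232801 41089978860
709255768702176199 46168618067101710
796918363201596536611201 51874966922918257173720
895415879055878209574570044999 58286609084610939305810342850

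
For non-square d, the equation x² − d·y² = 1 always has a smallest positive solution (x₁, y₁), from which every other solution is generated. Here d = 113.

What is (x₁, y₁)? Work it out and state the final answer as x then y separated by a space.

[10; 1,1,1,2,2,1,1,1,20] for √113; ℓ=9 ⇒ convergent index 17
step 0: (10, 1)  from 10·(1,0) + (0,1)
step 1: (11, 1)  from 1·(10,1) + (1,0)
…
step 15: (445435, 41903)  from 1·(313483,29490) + (131952,12413)
step 16: (758918, 71393)  from 1·(445435,41903) + (313483,29490)
step 17: (1204353, 113296)  from 1·(758918,71393) + (445435,41903)
(x₁, y₁) = (1204353, 113296);  1204353² − 113·113296² = 1 ✓

1204353 113296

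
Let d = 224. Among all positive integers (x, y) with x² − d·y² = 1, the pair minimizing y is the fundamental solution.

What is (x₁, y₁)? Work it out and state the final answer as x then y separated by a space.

[14; 1,28] for √224; ℓ=2 ⇒ convergent index 1
i=0: a=14 ⇒ p=14, q=1
i=1: a=1 ⇒ p=15, q=1
→ (15, 1).  Check: 15²=225, 224·1²=224, difference 1.

15 1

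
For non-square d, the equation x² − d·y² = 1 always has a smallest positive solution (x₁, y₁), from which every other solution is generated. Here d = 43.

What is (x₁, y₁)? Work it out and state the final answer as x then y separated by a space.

√43 → a₀=6, period (1,1,3,1,5,1,3,1,1,12); ℓ=10 even so k=9
a_0=6:  p_0=6·1+0=6,  q_0=6·0+1=1
…
a_2=1:  p_2=1·7+6=13,  q_2=1·1+1=2
a_3=3:  p_3=3·13+7=46,  q_3=3·2+1=7
a_4=1:  p_4=1·46+13=59,  q_4=1·7+2=9
a_5=5:  p_5=5·59+46=341,  q_5=5·9+7=52
a_6=1:  p_6=1·341+59=400,  q_6=1·52+9=61
…
a_8=1:  p_8=1·1541+400=1941,  q_8=1·235+61=296
a_9=1:  p_9=1·1941+1541=3482,  q_9=1·296+235=531
fundamental: x₁=3482, y₁=531  (since 12124324 − 43·281961 = 1)

3482 531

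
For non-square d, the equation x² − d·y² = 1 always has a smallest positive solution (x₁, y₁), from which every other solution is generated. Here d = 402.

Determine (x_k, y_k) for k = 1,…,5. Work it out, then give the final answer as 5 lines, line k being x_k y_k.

401 20
321601 16040
257923601 12864060
206854406401 10316960080
165896976010001 8274189120100

[20; 20,40] for √402; ℓ=2 ⇒ convergent index 1
step 0: (20, 1)  from 20·(1,0) + (0,1)
step 1: (401, 20)  from 20·(20,1) + (1,0)
→ (401, 20).  Check: 401²=160801, 402·20²=160800, difference 1.
(401+20√402)^2 = 321601 + 16040√402
(401+20√402)^3 = 257923601 + 12864060√402
(401+20√402)^4 = 206854406401 + 10316960080√402
(401+20√402)^5 = 165896976010001 + 8274189120100√402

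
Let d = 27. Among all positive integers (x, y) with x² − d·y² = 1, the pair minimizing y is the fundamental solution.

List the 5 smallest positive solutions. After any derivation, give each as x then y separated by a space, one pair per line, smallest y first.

d=27: √d = [5; 5,10] (ℓ=2, even), read p_1/q_1
k=0  a_k=5  p_k/q_k = 5/1
k=1  a_k=5  p_k/q_k = 26/5
(x₁, y₁) = (26, 5);  26² − 27·5² = 1 ✓
n=2: (26,5)∘(26,5) = (26·26+27·5·5, 26·5+5·26) = (1351,260)
n=3: (1351,260)∘(26,5) = (26·1351+27·5·260, 26·260+5·1351) = (70226,13515)
n=4: (70226,13515)∘(26,5) = (26·70226+27·5·13515, 26·13515+5·70226) = (3650401,702520)
n=5: (3650401,702520)∘(26,5) = (26·3650401+27·5·702520, 26·702520+5·3650401) = (189750626,36517525)

26 5
1351 260
70226 13515
3650401 702520
189750626 36517525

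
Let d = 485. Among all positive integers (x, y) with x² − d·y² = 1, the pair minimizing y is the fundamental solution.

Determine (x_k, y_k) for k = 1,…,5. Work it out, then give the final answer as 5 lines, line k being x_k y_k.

√485 = [22; 44, …], period ℓ=1 (odd) → k=1
a_0=22:  p_0=22·1+0=22,  q_0=22·0+1=1
a_1=44:  p_1=44·22+1=969,  q_1=44·1+0=44
→ (969, 44).  Check: 969²=938961, 485·44²=938960, difference 1.
(969+44√485)^2 = 1877921 + 85272√485
(969+44√485)^3 = 3639409929 + 165257092√485
(969+44√485)^4 = 7053174564481 + 320268159024√485
(969+44√485)^5 = 13669048666554249 + 620679526931420√485

969 44
1877921 85272
3639409929 165257092
7053174564481 320268159024
13669048666554249 620679526931420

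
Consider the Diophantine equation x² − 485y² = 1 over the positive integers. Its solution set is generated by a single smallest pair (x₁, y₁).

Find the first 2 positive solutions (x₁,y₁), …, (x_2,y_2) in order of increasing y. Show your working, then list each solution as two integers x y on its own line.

969 44
1877921 85272

√485 = [22; 44, …], period ℓ=1 (odd) → k=1
k=0  a_k=22  p_k/q_k = 22/1
k=1  a_k=44  p_k/q_k = 969/44
(x₁, y₁) = (969, 44);  969² − 485·44² = 1 ✓
(x_2, y_2) = (969·969 + 485·44·44, 969·44 + 44·969) = (1877921, 85272)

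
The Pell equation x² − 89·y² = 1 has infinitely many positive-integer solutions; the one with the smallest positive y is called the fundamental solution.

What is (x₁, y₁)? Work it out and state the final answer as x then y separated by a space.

√89 = [9; 2,3,3,2,18, …], period ℓ=5 (odd) → k=9
step 0: (9, 1)  from 9·(1,0) + (0,1)
…
step 8: (216991, 23001)  from 3·(66019,6998) + (18934,2007)
step 9: (500001, 53000)  from 2·(216991,23001) + (66019,6998)
→ (500001, 53000).  Check: 500001²=250001000001, 89·53000²=250001000000, difference 1.

500001 53000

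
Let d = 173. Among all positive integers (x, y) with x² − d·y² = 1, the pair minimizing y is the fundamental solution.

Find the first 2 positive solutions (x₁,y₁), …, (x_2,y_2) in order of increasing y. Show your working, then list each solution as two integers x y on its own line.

√173 → a₀=13, period (6,1,1,6,26); ℓ=5 odd so k=9
a_0=13:  p_0=13·1+0=13,  q_0=13·0+1=1
a_1=6:  p_1=6·13+1=79,  q_1=6·1+0=6
a_2=1:  p_2=1·79+13=92,  q_2=1·6+1=7
a_3=1:  p_3=1·92+79=171,  q_3=1·7+6=13
a_4=6:  p_4=6·171+92=1118,  q_4=6·13+7=85
a_5=26:  p_5=26·1118+171=29239,  q_5=26·85+13=2223
a_6=6:  p_6=6·29239+1118=176552,  q_6=6·2223+85=13423
a_7=1:  p_7=1·176552+29239=205791,  q_7=1·13423+2223=15646
a_8=1:  p_8=1·205791+176552=382343,  q_8=1·15646+13423=29069
a_9=6:  p_9=6·382343+205791=2499849,  q_9=6·29069+15646=190060
→ (2499849, 190060).  Check: 2499849²=6249245022801, 173·190060²=6249245022800, difference 1.
k=2:  x_2 = 2499849·2499849+173·190060·190060 = 12498490045601,  y_2 = 2499849·190060+190060·2499849 = 950242601880

2499849 190060
12498490045601 950242601880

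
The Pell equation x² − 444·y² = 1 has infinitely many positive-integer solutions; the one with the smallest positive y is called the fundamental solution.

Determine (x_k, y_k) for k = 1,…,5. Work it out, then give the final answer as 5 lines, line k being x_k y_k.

√444 → a₀=21, period (14,42); ℓ=2 even so k=1
i=0: a=21 ⇒ p=21, q=1
i=1: a=14 ⇒ p=295, q=14
→ (295, 14).  Check: 295²=87025, 444·14²=87024, difference 1.
(x_2, y_2) = (295·295 + 444·14·14, 295·14 + 14·295) = (174049, 8260)
(x_3, y_3) = (295·174049 + 444·14·8260, 295·8260 + 14·174049) = (102688615, 4873386)
(x_4, y_4) = (295·102688615 + 444·14·4873386, 295·4873386 + 14·102688615) = (60586108801, 2875289480)
(x_5, y_5) = (295·60586108801 + 444·14·2875289480, 295·2875289480 + 14·60586108801) = (35745701503975, 1696415919814)

295 14
174049 8260
102688615 4873386
60586108801 2875289480
35745701503975 1696415919814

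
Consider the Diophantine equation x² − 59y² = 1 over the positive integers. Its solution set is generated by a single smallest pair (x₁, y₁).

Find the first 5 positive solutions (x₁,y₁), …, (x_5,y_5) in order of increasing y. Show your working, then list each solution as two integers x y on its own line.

530 69
561799 73140
595506410 77528331
631236232801 82179957720
669109811262650 87110677654869

√59 → a₀=7, period (1,2,7,2,1,14); ℓ=6 even so k=5
a_0=7:  p_0=7·1+0=7,  q_0=7·0+1=1
a_1=1:  p_1=1·7+1=8,  q_1=1·1+0=1
a_2=2:  p_2=2·8+7=23,  q_2=2·1+1=3
…
a_4=2:  p_4=2·169+23=361,  q_4=2·22+3=47
a_5=1:  p_5=1·361+169=530,  q_5=1·47+22=69
(x₁, y₁) = (530, 69);  530² − 59·69² = 1 ✓
(x_2, y_2) = (530·530 + 59·69·69, 530·69 + 69·530) = (561799, 73140)
(x_3, y_3) = (530·561799 + 59·69·73140, 530·73140 + 69·561799) = (595506410, 77528331)
(x_4, y_4) = (530·595506410 + 59·69·77528331, 530·77528331 + 69·595506410) = (631236232801, 82179957720)
(x_5, y_5) = (530·631236232801 + 59·69·82179957720, 530·82179957720 + 69·631236232801) = (669109811262650, 87110677654869)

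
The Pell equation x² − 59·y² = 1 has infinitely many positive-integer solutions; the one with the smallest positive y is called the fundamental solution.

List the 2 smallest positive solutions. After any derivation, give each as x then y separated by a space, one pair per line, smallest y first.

530 69
561799 73140

√59 = [7; 1,2,7,2,1,14, …], period ℓ=6 (even) → k=5
step 0: (7, 1)  from 7·(1,0) + (0,1)
…
step 2: (23, 3)  from 2·(8,1) + (7,1)
step 3: (169, 22)  from 7·(23,3) + (8,1)
step 4: (361, 47)  from 2·(169,22) + (23,3)
step 5: (530, 69)  from 1·(361,47) + (169,22)
→ (530, 69).  Check: 530²=280900, 59·69²=280899, difference 1.
(x_2, y_2) = (530·530 + 59·69·69, 530·69 + 69·530) = (561799, 73140)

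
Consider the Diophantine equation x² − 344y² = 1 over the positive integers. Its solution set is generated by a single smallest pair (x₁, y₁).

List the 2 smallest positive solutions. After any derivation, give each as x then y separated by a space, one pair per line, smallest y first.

√344 = [18; 1,1,4,1,3,1,4,1,1,36, …], period ℓ=10 (even) → k=9
k=0  a_k=18  p_k/q_k = 18/1
…
k=2  a_k=1  p_k/q_k = 37/2
k=3  a_k=4  p_k/q_k = 167/9
k=4  a_k=1  p_k/q_k = 204/11
…
k=6  a_k=1  p_k/q_k = 983/53
…
k=8  a_k=1  p_k/q_k = 5694/307
k=9  a_k=1  p_k/q_k = 10405/561
fundamental: x₁=10405, y₁=561  (since 108264025 − 344·314721 = 1)
(x_2, y_2) = (10405·10405 + 344·561·561, 10405·561 + 561·10405) = (216528049, 11674410)

10405 561
216528049 11674410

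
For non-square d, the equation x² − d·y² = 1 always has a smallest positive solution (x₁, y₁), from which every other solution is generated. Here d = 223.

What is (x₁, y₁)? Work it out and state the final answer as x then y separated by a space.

224 15

√223 = [14; 1,13,1,28, …], period ℓ=4 (even) → k=3
step 0: (14, 1)  from 14·(1,0) + (0,1)
step 1: (15, 1)  from 1·(14,1) + (1,0)
step 2: (209, 14)  from 13·(15,1) + (14,1)
step 3: (224, 15)  from 1·(209,14) + (15,1)
fundamental: x₁=224, y₁=15  (since 50176 − 223·225 = 1)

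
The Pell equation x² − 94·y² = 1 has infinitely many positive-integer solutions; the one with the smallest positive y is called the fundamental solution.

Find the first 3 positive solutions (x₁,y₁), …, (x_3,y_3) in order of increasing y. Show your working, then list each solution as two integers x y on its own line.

√94 = [9; 1,2,3,1,1,…,2,1,18, …], period ℓ=16 (even) → k=15
i=0: a=9 ⇒ p=9, q=1
i=1: a=1 ⇒ p=10, q=1
…
i=5: a=1 ⇒ p=223, q=23
…
i=7: a=1 ⇒ p=1464, q=151
…
i=11: a=1 ⇒ p=99455, q=10258
…
i=13: a=3 ⇒ p=652934, q=67345
i=14: a=2 ⇒ p=1490361, q=153719
i=15: a=1 ⇒ p=2143295, q=221064
→ (2143295, 221064).  Check: 2143295²=4593713457025, 94·221064²=4593713457024, difference 1.
(x_2, y_2) = (2143295·2143295 + 94·221064·221064, 2143295·221064 + 221064·2143295) = (9187426914049, 947610731760)
(x_3, y_3) = (2143295·9187426914049 + 94·221064·947610731760, 2143295·947610731760 + 221064·9187426914049) = (39382732335491159615, 4062018686654877336)

2143295 221064
9187426914049 947610731760
39382732335491159615 4062018686654877336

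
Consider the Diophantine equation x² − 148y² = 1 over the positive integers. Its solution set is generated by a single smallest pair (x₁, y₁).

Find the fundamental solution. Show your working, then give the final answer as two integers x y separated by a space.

73 6

√148 → a₀=12, period (6,24); ℓ=2 even so k=1
i=0: a=12 ⇒ p=12, q=1
i=1: a=6 ⇒ p=73, q=6
fundamental: x₁=73, y₁=6  (since 5329 − 148·36 = 1)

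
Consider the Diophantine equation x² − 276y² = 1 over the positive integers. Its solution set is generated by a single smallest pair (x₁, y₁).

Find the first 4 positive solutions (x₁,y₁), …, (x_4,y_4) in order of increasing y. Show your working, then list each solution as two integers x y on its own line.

7775 468
120901249 7277400
1880014414175 113163569532
29234224019520001 1759693498945200

√276 = [16; 1,1,1,1,2,2,2,1,1,1,1,32, …], period ℓ=12 (even) → k=11
step 0: (16, 1)  from 16·(1,0) + (0,1)
step 1: (17, 1)  from 1·(16,1) + (1,0)
…
step 4: (83, 5)  from 1·(50,3) + (33,2)
…
step 10: (4768, 287)  from 1·(3007,181) + (1761,106)
step 11: (7775, 468)  from 1·(4768,287) + (3007,181)
→ (7775, 468).  Check: 7775²=60450625, 276·468²=60450624, difference 1.
(x_2, y_2) = (7775·7775 + 276·468·468, 7775·468 + 468·7775) = (120901249, 7277400)
(x_3, y_3) = (7775·120901249 + 276·468·7277400, 7775·7277400 + 468·120901249) = (1880014414175, 113163569532)
(x_4, y_4) = (7775·1880014414175 + 276·468·113163569532, 7775·113163569532 + 468·1880014414175) = (29234224019520001, 1759693498945200)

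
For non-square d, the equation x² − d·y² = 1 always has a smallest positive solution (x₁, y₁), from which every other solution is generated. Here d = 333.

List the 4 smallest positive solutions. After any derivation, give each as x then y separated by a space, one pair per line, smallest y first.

√333 = [18; 4,36, …], period ℓ=2 (even) → k=1
i=0: a=18 ⇒ p=18, q=1
i=1: a=4 ⇒ p=73, q=4
fundamental: x₁=73, y₁=4  (since 5329 − 333·16 = 1)
(x_2, y_2) = (73·73 + 333·4·4, 73·4 + 4·73) = (10657, 584)
(x_3, y_3) = (73·10657 + 333·4·584, 73·584 + 4·10657) = (1555849, 85260)
(x_4, y_4) = (73·1555849 + 333·4·85260, 73·85260 + 4·1555849) = (227143297, 12447376)

73 4
10657 584
1555849 85260
227143297 12447376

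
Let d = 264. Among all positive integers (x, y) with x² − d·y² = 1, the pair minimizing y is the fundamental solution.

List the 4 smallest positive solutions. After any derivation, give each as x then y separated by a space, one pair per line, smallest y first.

65 4
8449 520
1098305 67596
142771201 8786960

[16; 4,32] for √264; ℓ=2 ⇒ convergent index 1
step 0: (16, 1)  from 16·(1,0) + (0,1)
step 1: (65, 4)  from 4·(16,1) + (1,0)
→ (65, 4).  Check: 65²=4225, 264·4²=4224, difference 1.
(x_2, y_2) = (65·65 + 264·4·4, 65·4 + 4·65) = (8449, 520)
(x_3, y_3) = (65·8449 + 264·4·520, 65·520 + 4·8449) = (1098305, 67596)
(x_4, y_4) = (65·1098305 + 264·4·67596, 65·67596 + 4·1098305) = (142771201, 8786960)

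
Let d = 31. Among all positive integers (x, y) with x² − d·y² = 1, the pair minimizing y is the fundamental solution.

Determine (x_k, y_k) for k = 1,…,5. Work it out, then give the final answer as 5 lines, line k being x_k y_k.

1520 273
4620799 829920
14047227440 2522956527
42703566796801 7669787012160
129818829015047600 23316149994009873

√31 → a₀=5, period (1,1,3,5,3,1,1,10); ℓ=8 even so k=7
a_0=5:  p_0=5·1+0=5,  q_0=5·0+1=1
…
a_2=1:  p_2=1·6+5=11,  q_2=1·1+1=2
a_3=3:  p_3=3·11+6=39,  q_3=3·2+1=7
a_4=5:  p_4=5·39+11=206,  q_4=5·7+2=37
a_5=3:  p_5=3·206+39=657,  q_5=3·37+7=118
a_6=1:  p_6=1·657+206=863,  q_6=1·118+37=155
a_7=1:  p_7=1·863+657=1520,  q_7=1·155+118=273
fundamental: x₁=1520, y₁=273  (since 2310400 − 31·74529 = 1)
(1520+273√31)^2 = 4620799 + 829920√31
(1520+273√31)^3 = 14047227440 + 2522956527√31
(1520+273√31)^4 = 42703566796801 + 7669787012160√31
(1520+273√31)^5 = 129818829015047600 + 23316149994009873√31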